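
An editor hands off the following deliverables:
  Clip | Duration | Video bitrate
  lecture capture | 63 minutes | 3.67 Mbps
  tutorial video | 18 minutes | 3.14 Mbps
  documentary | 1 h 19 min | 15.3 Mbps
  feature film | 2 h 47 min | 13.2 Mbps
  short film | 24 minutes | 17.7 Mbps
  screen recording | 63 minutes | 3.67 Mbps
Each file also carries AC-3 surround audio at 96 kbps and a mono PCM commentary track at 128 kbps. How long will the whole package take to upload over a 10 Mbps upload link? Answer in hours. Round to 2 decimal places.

7.42 hours

Audio total: 96 + 128 = 224 kbps = 0.224 Mbps.
lecture capture: 3.894 Mbps × 3780 s = 14719.3 Mb
tutorial video: 3.364 Mbps × 1080 s = 3633.1 Mb
documentary: 15.524 Mbps × 4740 s = 73583.8 Mb
feature film: 13.424 Mbps × 10020 s = 134508.5 Mb
short film: 17.924 Mbps × 1440 s = 25810.6 Mb
screen recording: 3.894 Mbps × 3780 s = 14719.3 Mb
Total: 266974.6 Mb = 33371.8 MB.
At 10 Mbps: 266974.6 / 10 = 26697 s ≈ 7.42 hours.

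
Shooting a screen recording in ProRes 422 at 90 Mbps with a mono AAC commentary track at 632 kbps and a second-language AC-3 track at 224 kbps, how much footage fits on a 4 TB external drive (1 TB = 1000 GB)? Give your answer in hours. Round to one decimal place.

97.8 hours

Audio total: 632 + 224 = 856 kbps = 0.856 Mbps.
Total bitrate: 90 + 0.856 = 90.856 Mbps.
Capacity: 4 TB = 32,000,000 Mb.
Recording time: 32,000,000 / 90.856 = 352,206 s ≈ 97.8 hours.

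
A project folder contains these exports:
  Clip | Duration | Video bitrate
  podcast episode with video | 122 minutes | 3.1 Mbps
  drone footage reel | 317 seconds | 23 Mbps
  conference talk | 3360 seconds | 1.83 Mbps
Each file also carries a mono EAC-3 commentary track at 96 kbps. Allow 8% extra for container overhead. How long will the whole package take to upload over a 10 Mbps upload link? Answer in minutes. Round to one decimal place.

66.9 minutes

Audio: 96 kbps = 0.096 Mbps.
podcast episode with video: 3.196 Mbps × 7320 s × 1.08 = 25266.3 Mb
drone footage reel: 23.096 Mbps × 317 s × 1.08 = 7907.1 Mb
conference talk: 1.926 Mbps × 3360 s × 1.08 = 6989.1 Mb
Total: 40162.5 Mb = 5020.3 MB.
At 10 Mbps: 40162.5 / 10 = 4016 s ≈ 66.9 minutes.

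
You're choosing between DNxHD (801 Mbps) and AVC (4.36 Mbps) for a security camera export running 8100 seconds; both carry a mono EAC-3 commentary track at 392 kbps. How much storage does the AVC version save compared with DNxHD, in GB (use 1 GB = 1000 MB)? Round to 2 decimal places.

806.60 GB

Audio: 392 kbps = 0.392 Mbps.
DNxHD: 801.392 Mbps × 8100 s = 6491275.2 Mb = 811.409 GB.
AVC: 4.752 Mbps × 8100 s = 38491.2 Mb = 4.811 GB.
Saving: 811.409 − 4.811 = 806.598 GB.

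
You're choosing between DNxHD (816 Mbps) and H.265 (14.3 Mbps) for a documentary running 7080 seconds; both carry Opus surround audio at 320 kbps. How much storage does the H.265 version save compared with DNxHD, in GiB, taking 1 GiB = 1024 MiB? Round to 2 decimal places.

660.78 GiB

Audio: 320 kbps = 0.320 Mbps.
DNxHD: 816.320 Mbps × 7080 s = 5779545.6 Mb = 672.828 GiB.
H.265: 14.620 Mbps × 7080 s = 103509.6 Mb = 12.050 GiB.
Saving: 672.828 − 12.050 = 660.778 GiB.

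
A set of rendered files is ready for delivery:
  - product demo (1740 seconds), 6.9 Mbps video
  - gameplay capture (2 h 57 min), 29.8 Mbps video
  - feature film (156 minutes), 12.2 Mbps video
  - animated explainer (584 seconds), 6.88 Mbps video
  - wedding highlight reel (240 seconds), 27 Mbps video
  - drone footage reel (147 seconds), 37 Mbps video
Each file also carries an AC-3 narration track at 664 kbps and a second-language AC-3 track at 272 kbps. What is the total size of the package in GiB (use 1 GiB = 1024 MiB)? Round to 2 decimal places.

55.86 GiB

Audio total: 664 + 272 = 936 kbps = 0.936 Mbps.
product demo: 7.836 Mbps × 1740 s = 13634.6 Mb
gameplay capture: 30.736 Mbps × 10620 s = 326416.3 Mb
feature film: 13.136 Mbps × 9360 s = 122953.0 Mb
animated explainer: 7.816 Mbps × 584 s = 4564.5 Mb
wedding highlight reel: 27.936 Mbps × 240 s = 6704.6 Mb
drone footage reel: 37.936 Mbps × 147 s = 5576.6 Mb
Total: 479849.7 Mb = 59981.2 MB.
= 55.86 GiB.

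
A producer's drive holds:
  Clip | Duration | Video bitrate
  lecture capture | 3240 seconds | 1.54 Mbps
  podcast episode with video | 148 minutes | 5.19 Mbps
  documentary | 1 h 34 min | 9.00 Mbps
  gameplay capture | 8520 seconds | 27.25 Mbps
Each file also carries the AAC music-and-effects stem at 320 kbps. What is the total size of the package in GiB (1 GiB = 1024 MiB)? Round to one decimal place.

39.9 GiB

Audio: 320 kbps = 0.320 Mbps.
lecture capture: 1.860 Mbps × 3240 s = 6026.4 Mb
podcast episode with video: 5.510 Mbps × 8880 s = 48928.8 Mb
documentary: 9.320 Mbps × 5640 s = 52564.8 Mb
gameplay capture: 27.570 Mbps × 8520 s = 234896.4 Mb
Total: 342416.4 Mb = 42802.1 MB.
= 39.86 GiB.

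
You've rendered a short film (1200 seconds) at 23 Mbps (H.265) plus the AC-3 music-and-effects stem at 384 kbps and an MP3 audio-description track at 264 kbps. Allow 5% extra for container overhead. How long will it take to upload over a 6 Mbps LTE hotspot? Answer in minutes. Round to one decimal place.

82.8 minutes

Audio total: 384 + 264 = 648 kbps = 0.648 Mbps.
Total bitrate: 23.648 Mbps.
File: 23.648 Mbps × 1200 s = 28377.6 Mb.
With 5% container overhead: ×1.05. → 29796.5 Mb.
At 6 Mbps: 29796.5 / 6 = 4966.1 s ≈ 82.8 minutes.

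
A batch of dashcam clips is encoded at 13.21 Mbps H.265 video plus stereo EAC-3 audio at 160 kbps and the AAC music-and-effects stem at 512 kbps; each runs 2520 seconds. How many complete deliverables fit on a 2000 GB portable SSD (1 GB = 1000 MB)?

Audio total: 160 + 512 = 672 kbps = 0.672 Mbps.
Total bitrate: 13.882 Mbps.
Per item: 13.882 Mbps × 2520 s = 34,983 Mb = 4,373 MB.
Capacity: 2000 GB = 16,000,000 Mb; 457.37 items → 457 complete.

457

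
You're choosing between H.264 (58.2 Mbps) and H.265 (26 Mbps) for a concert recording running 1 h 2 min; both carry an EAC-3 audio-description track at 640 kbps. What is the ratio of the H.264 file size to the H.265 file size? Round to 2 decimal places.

2.21

1 h 2 min = 62 min = 3720 s
Audio: 640 kbps = 0.640 Mbps.
H.264: 58.840 Mbps × 3720 s = 218884.8 Mb = 25.482 GiB.
H.265: 26.640 Mbps × 3720 s = 99100.8 Mb = 11.537 GiB.
Ratio: 25.482 / 11.537 = 2.209.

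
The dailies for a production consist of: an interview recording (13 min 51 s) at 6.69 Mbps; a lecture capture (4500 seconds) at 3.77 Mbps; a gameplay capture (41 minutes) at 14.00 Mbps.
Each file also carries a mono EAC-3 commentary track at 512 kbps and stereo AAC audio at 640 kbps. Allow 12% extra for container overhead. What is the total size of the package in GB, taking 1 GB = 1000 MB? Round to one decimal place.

Audio total: 512 + 640 = 1152 kbps = 1.152 Mbps.
interview recording: 7.842 Mbps × 831 s × 1.12 = 7298.7 Mb
lecture capture: 4.922 Mbps × 4500 s × 1.12 = 24806.9 Mb
gameplay capture: 15.152 Mbps × 2460 s × 1.12 = 41746.8 Mb
Total: 73852.4 Mb = 9231.5 MB.
= 9.232 GB.

9.2 GB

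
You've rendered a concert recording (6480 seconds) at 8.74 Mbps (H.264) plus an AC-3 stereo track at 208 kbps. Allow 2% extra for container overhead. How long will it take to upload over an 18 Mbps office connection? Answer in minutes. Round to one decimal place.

54.8 minutes

Audio: 208 kbps = 0.208 Mbps.
Total bitrate: 8.948 Mbps.
File: 8.948 Mbps × 6480 s = 57983.0 Mb.
With 2% container overhead: ×1.02. → 59142.7 Mb.
At 18 Mbps: 59142.7 / 18 = 3285.7 s ≈ 54.8 minutes.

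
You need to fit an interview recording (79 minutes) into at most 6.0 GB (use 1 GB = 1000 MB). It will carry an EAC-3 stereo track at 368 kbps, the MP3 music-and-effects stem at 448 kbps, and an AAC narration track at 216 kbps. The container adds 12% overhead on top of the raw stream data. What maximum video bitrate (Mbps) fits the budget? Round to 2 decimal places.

Budget: 6.0 GB = 48000.0 Mb.
Stream payload after overhead: 48000.0 / 1.12 = 42857.1 Mb.
79 min = 4740 s
Total bitrate budget: 42857.1 Mb / 4740 s = 9.042 Mbps.
Audio total: 368 + 448 + 216 = 1032 kbps = 1.032 Mbps.
Video: 9.042 − 1.032 = 8.010 Mbps.

8.01 Mbps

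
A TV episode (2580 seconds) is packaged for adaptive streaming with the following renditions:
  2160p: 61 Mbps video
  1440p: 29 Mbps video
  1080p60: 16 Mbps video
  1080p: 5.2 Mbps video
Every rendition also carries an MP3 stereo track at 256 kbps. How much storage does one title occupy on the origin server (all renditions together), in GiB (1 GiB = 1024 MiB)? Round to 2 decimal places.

33.71 GiB

Audio: 256 kbps = 0.256 Mbps.
Sum of rendition bitrates: (61+0.256) + (29+0.256) + (16+0.256) + (5.2+0.256) = 112.224 Mbps.
× 2580 s = 289,538 Mb = 36,192 MB = 33.71 GiB.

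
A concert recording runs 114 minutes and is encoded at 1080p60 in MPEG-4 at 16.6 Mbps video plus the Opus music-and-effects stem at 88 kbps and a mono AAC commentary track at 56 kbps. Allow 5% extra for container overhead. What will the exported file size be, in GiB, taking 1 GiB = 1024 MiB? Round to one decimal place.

114 min = 6840 s
Audio total: 88 + 56 = 144 kbps = 0.144 Mbps.
Total bitrate: 16.6 + 0.144 = 16.744 Mbps.
Stream data: 16.744 Mbps × 6840 s = 114529.0 Mb.
With 5% container overhead: ×1.05.
120,255 Mb = 15,031,926,000 bytes ÷ 1,073,741,824 = 14.00 GiB.

14.0 GiB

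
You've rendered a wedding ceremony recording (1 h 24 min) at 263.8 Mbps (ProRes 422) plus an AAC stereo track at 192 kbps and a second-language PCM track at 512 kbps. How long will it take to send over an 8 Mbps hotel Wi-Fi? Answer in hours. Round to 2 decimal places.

1 h 24 min = 84 min = 5040 s
Audio total: 192 + 512 = 704 kbps = 0.704 Mbps.
Total bitrate: 264.504 Mbps.
File: 264.504 Mbps × 5040 s = 1333100.2 Mb.
At 8 Mbps: 1333100.2 / 8 = 166637.5 s ≈ 46.3 hours.

46.29 hours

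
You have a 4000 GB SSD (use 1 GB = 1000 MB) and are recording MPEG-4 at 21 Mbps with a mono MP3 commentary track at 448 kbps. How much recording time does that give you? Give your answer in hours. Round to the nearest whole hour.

414 hours

Audio: 448 kbps = 0.448 Mbps.
Total bitrate: 21 + 0.448 = 21.448 Mbps.
Capacity: 4000 GB = 32,000,000 Mb.
Recording time: 32,000,000 / 21.448 = 1,491,981 s ≈ 414 hours.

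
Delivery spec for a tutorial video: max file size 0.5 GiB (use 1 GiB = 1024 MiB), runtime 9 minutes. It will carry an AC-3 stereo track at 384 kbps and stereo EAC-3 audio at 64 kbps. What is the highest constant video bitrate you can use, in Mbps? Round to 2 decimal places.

7.51 Mbps

Budget: 0.5 GiB = 4295.0 Mb.
9 min = 540 s
Total bitrate budget: 4295.0 Mb / 540 s = 7.954 Mbps.
Audio total: 384 + 64 = 448 kbps = 0.448 Mbps.
Video: 7.954 − 0.448 = 7.506 Mbps.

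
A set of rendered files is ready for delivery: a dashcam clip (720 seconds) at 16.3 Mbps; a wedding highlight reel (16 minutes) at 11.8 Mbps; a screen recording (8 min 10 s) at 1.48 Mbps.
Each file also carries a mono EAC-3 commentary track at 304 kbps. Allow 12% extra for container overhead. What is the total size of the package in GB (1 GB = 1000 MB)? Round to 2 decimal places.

Audio: 304 kbps = 0.304 Mbps.
dashcam clip: 16.604 Mbps × 720 s × 1.12 = 13389.5 Mb
wedding highlight reel: 12.104 Mbps × 960 s × 1.12 = 13014.2 Mb
screen recording: 1.784 Mbps × 490 s × 1.12 = 979.1 Mb
Total: 27382.7 Mb = 3422.8 MB.
= 3.423 GB.

3.42 GB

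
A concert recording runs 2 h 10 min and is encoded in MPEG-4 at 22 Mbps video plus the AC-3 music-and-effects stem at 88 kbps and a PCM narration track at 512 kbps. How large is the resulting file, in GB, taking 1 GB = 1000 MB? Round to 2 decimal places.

2 h 10 min = 130 min = 7800 s
Audio total: 88 + 512 = 600 kbps = 0.600 Mbps.
Total bitrate: 22 + 0.600 = 22.600 Mbps.
Stream data: 22.600 Mbps × 7800 s = 176280.0 Mb.
176,280 Mb ÷ 8 = 22,035 MB → 22.04 GB.

22.04 GB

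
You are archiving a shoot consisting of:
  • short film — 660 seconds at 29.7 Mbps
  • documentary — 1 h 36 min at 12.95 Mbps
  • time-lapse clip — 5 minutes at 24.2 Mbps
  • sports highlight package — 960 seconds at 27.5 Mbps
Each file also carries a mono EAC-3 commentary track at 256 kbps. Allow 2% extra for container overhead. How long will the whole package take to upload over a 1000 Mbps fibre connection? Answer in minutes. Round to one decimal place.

2.2 minutes

Audio: 256 kbps = 0.256 Mbps.
short film: 29.956 Mbps × 660 s × 1.02 = 20166.4 Mb
documentary: 13.206 Mbps × 5760 s × 1.02 = 77587.9 Mb
time-lapse clip: 24.456 Mbps × 300 s × 1.02 = 7483.5 Mb
sports highlight package: 27.756 Mbps × 960 s × 1.02 = 27178.7 Mb
Total: 132416.5 Mb = 16552.1 MB.
At 1000 Mbps: 132416.5 / 1000 = 132 s ≈ 2.21 minutes.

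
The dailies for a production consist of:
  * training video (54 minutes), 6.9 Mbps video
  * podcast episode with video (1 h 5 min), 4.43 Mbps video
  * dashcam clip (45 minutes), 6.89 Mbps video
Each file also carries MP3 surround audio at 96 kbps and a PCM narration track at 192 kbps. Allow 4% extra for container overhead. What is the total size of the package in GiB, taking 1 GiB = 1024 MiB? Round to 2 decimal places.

7.39 GiB

Audio total: 96 + 192 = 288 kbps = 0.288 Mbps.
training video: 7.188 Mbps × 3240 s × 1.04 = 24220.7 Mb
podcast episode with video: 4.718 Mbps × 3900 s × 1.04 = 19136.2 Mb
dashcam clip: 7.178 Mbps × 2700 s × 1.04 = 20155.8 Mb
Total: 63512.7 Mb = 7939.1 MB.
= 7.394 GiB.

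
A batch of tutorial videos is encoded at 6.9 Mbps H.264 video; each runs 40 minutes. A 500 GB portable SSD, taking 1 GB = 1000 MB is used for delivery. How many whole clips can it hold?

241

40 min = 2400 s
Per item: 6.900 Mbps × 2400 s = 16,560 Mb = 2,070 MB.
Capacity: 500 GB = 4,000,000 Mb; 241.55 items → 241 complete.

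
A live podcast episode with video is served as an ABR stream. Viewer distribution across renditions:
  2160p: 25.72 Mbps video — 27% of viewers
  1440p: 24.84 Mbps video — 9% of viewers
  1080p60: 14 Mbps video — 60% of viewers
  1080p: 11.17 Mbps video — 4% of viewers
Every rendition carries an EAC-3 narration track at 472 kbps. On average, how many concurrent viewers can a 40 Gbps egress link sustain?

Audio: 472 kbps = 0.472 Mbps.
Average per-viewer bitrate: 0.27×26.192 + 0.09×25.312 + 0.60×14.472 + 0.04×11.642 = 18.499 Mbps.
40 Gbps = 40,000 Mbps; 40,000 / 18.499 = 2162.30 → 2162.

2162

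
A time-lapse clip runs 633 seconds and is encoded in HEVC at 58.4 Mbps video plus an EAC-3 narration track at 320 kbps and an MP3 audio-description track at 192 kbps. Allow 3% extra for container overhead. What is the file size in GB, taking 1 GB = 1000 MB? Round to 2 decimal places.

4.80 GB

Audio total: 320 + 192 = 512 kbps = 0.512 Mbps.
Total bitrate: 58.4 + 0.512 = 58.912 Mbps.
Stream data: 58.912 Mbps × 633 s = 37291.3 Mb.
With 3% container overhead: ×1.03.
38,410 Mb ÷ 8 = 4,801 MB → 4.801 GB.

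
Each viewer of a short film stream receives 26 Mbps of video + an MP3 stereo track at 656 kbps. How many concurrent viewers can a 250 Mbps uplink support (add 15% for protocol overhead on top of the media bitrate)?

Audio: 656 kbps = 0.656 Mbps.
Per-viewer media rate: 26.656 Mbps.
On the wire with 15% overhead: 30.654 Mbps.
250 Mbps = 250.0 Mbps; 250.0 / 30.654 = 8.16 → 8 viewers.

8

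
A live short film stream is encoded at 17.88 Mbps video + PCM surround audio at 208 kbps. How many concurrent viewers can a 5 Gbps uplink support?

276

Audio: 208 kbps = 0.208 Mbps.
Per-viewer media rate: 18.088 Mbps.
5 Gbps = 5,000 Mbps; 5,000 / 18.088 = 276.43 → 276 viewers.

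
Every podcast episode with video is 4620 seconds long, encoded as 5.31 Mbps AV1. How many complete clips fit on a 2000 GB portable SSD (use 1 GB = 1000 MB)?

652

Per item: 5.310 Mbps × 4620 s = 24,532 Mb = 3,067 MB.
Capacity: 2000 GB = 16,000,000 Mb; 652.20 items → 652 complete.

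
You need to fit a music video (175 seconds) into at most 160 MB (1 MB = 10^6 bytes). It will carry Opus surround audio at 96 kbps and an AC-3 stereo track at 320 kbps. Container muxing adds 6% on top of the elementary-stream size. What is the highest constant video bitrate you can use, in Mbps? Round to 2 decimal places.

Budget: 160 MB = 1280.0 Mb.
Stream payload after overhead: 1280.0 / 1.06 = 1207.5 Mb.
Total bitrate budget: 1207.5 Mb / 175 s = 6.900 Mbps.
Audio total: 96 + 320 = 416 kbps = 0.416 Mbps.
Video: 6.900 − 0.416 = 6.484 Mbps.

6.48 Mbps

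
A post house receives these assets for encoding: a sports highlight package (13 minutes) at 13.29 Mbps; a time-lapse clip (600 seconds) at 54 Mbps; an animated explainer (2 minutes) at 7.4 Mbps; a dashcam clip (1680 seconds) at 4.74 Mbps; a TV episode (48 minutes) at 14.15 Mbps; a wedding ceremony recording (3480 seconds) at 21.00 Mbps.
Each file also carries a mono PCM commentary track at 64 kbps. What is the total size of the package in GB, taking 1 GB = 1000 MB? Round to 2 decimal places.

Audio: 64 kbps = 0.064 Mbps.
sports highlight package: 13.354 Mbps × 780 s = 10416.1 Mb
time-lapse clip: 54.064 Mbps × 600 s = 32438.4 Mb
animated explainer: 7.464 Mbps × 120 s = 895.7 Mb
dashcam clip: 4.804 Mbps × 1680 s = 8070.7 Mb
TV episode: 14.214 Mbps × 2880 s = 40936.3 Mb
wedding ceremony recording: 21.064 Mbps × 3480 s = 73302.7 Mb
Total: 166060.0 Mb = 20757.5 MB.
= 20.76 GB.

20.76 GB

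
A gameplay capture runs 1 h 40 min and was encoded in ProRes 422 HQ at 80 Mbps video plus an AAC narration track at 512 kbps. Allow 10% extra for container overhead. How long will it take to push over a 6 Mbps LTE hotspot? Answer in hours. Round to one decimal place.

1 h 40 min = 100 min = 6000 s
Audio: 512 kbps = 0.512 Mbps.
Total bitrate: 80.512 Mbps.
File: 80.512 Mbps × 6000 s = 483072.0 Mb.
With 10% container overhead: ×1.10. → 531379.2 Mb.
At 6 Mbps: 531379.2 / 6 = 88563.2 s ≈ 24.6 hours.

24.6 hours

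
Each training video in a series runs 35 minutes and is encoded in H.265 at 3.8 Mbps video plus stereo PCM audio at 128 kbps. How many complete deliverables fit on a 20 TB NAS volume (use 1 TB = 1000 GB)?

35 min = 2100 s
Audio: 128 kbps = 0.128 Mbps.
Total bitrate: 3.928 Mbps.
Per item: 3.928 Mbps × 2100 s = 8,249 Mb = 1,031 MB.
Capacity: 20 TB = 160,000,000 Mb; 19396.76 items → 19396 complete.

19396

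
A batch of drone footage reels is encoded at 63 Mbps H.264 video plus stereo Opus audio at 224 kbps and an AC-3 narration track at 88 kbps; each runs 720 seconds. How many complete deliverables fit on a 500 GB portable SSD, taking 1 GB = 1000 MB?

Audio total: 224 + 88 = 312 kbps = 0.312 Mbps.
Total bitrate: 63.312 Mbps.
Per item: 63.312 Mbps × 720 s = 45,585 Mb = 5,698 MB.
Capacity: 500 GB = 4,000,000 Mb; 87.75 items → 87 complete.

87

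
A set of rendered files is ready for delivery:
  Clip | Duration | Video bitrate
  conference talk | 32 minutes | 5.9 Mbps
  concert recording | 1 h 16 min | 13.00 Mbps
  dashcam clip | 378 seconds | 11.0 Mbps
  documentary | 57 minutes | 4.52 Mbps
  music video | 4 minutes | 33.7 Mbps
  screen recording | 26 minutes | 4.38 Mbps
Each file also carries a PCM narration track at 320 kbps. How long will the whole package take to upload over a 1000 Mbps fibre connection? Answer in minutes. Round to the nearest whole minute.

Audio: 320 kbps = 0.320 Mbps.
conference talk: 6.220 Mbps × 1920 s = 11942.4 Mb
concert recording: 13.320 Mbps × 4560 s = 60739.2 Mb
dashcam clip: 11.320 Mbps × 378 s = 4279.0 Mb
documentary: 4.840 Mbps × 3420 s = 16552.8 Mb
music video: 34.020 Mbps × 240 s = 8164.8 Mb
screen recording: 4.700 Mbps × 1560 s = 7332.0 Mb
Total: 109010.2 Mb = 13626.3 MB.
At 1000 Mbps: 109010.2 / 1000 = 109 s ≈ 1.82 minutes.

2 minutes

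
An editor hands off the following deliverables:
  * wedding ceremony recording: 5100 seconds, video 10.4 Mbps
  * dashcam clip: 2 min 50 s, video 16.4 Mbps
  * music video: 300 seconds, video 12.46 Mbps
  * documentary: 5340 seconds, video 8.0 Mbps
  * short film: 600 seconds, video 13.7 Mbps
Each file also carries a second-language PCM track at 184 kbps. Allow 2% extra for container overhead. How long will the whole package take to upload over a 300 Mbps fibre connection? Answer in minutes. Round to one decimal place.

6.4 minutes

Audio: 184 kbps = 0.184 Mbps.
wedding ceremony recording: 10.584 Mbps × 5100 s × 1.02 = 55058.0 Mb
dashcam clip: 16.584 Mbps × 170 s × 1.02 = 2875.7 Mb
music video: 12.644 Mbps × 300 s × 1.02 = 3869.1 Mb
documentary: 8.184 Mbps × 5340 s × 1.02 = 44576.6 Mb
short film: 13.884 Mbps × 600 s × 1.02 = 8497.0 Mb
Total: 114876.3 Mb = 14359.5 MB.
At 300 Mbps: 114876.3 / 300 = 383 s ≈ 6.38 minutes.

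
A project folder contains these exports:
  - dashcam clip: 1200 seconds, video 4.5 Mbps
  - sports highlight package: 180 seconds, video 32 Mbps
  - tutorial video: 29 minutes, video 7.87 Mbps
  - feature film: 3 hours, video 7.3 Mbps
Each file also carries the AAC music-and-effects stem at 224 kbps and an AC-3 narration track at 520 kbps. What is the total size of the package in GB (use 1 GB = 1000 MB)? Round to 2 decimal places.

Audio total: 224 + 520 = 744 kbps = 0.744 Mbps.
dashcam clip: 5.244 Mbps × 1200 s = 6292.8 Mb
sports highlight package: 32.744 Mbps × 180 s = 5893.9 Mb
tutorial video: 8.614 Mbps × 1740 s = 14988.4 Mb
feature film: 8.044 Mbps × 10800 s = 86875.2 Mb
Total: 114050.3 Mb = 14256.3 MB.
= 14.26 GB.

14.26 GB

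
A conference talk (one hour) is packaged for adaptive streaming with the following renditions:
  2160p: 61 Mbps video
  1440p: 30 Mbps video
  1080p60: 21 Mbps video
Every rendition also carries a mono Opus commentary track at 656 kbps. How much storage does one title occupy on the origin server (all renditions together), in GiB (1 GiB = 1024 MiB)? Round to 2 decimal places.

1 h = 3600 s
Audio: 656 kbps = 0.656 Mbps.
Sum of rendition bitrates: (61+0.656) + (30+0.656) + (21+0.656) = 113.968 Mbps.
× 3600 s = 410,285 Mb = 51,286 MB = 47.76 GiB.

47.76 GiB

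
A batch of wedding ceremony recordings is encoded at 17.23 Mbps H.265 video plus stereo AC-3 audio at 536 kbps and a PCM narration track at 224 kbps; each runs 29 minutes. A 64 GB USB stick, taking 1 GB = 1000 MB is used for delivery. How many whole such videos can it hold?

29 min = 1740 s
Audio total: 536 + 224 = 760 kbps = 0.760 Mbps.
Total bitrate: 17.990 Mbps.
Per item: 17.990 Mbps × 1740 s = 31,303 Mb = 3,913 MB.
Capacity: 64 GB = 512,000 Mb; 16.36 items → 16 complete.

16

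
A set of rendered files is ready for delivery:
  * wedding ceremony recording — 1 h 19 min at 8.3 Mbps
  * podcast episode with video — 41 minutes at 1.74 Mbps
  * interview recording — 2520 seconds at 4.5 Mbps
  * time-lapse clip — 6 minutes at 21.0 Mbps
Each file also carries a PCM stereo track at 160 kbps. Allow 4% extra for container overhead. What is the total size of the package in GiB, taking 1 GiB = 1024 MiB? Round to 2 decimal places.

7.76 GiB

Audio: 160 kbps = 0.160 Mbps.
wedding ceremony recording: 8.460 Mbps × 4740 s × 1.04 = 41704.4 Mb
podcast episode with video: 1.900 Mbps × 2460 s × 1.04 = 4861.0 Mb
interview recording: 4.660 Mbps × 2520 s × 1.04 = 12212.9 Mb
time-lapse clip: 21.160 Mbps × 360 s × 1.04 = 7922.3 Mb
Total: 66700.6 Mb = 8337.6 MB.
= 7.765 GiB.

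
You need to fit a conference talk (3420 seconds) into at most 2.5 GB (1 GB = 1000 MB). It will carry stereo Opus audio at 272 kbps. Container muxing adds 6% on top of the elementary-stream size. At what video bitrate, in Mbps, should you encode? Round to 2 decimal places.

Budget: 2.5 GB = 20000.0 Mb.
Stream payload after overhead: 20000.0 / 1.06 = 18867.9 Mb.
Total bitrate budget: 18867.9 Mb / 3420 s = 5.517 Mbps.
Audio: 272 kbps = 0.272 Mbps.
Video: 5.517 − 0.272 = 5.245 Mbps.

5.24 Mbps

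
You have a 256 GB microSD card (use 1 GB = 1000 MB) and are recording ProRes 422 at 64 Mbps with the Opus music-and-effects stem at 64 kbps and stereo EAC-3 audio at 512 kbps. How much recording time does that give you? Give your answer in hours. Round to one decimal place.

Audio total: 64 + 512 = 576 kbps = 0.576 Mbps.
Total bitrate: 64 + 0.576 = 64.576 Mbps.
Capacity: 256 GB = 2,048,000 Mb.
Recording time: 2,048,000 / 64.576 = 31,715 s ≈ 8.81 hours.

8.8 hours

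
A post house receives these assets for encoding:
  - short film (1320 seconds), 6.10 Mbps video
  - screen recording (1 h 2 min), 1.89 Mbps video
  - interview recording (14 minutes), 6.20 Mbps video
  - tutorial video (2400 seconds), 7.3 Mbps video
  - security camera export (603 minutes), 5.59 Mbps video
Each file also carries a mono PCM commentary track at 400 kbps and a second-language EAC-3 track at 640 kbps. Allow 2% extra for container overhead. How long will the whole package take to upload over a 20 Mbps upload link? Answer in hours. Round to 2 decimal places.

4.06 hours

Audio total: 400 + 640 = 1040 kbps = 1.040 Mbps.
short film: 7.140 Mbps × 1320 s × 1.02 = 9613.3 Mb
screen recording: 2.930 Mbps × 3720 s × 1.02 = 11117.6 Mb
interview recording: 7.240 Mbps × 840 s × 1.02 = 6203.2 Mb
tutorial video: 8.340 Mbps × 2400 s × 1.02 = 20416.3 Mb
security camera export: 6.630 Mbps × 36180 s × 1.02 = 244670.9 Mb
Total: 292021.3 Mb = 36502.7 MB.
At 20 Mbps: 292021.3 / 20 = 14601 s ≈ 4.06 hours.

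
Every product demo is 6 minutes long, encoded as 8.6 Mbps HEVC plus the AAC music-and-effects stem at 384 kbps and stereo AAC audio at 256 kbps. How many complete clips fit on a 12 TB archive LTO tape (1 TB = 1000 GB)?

6 min = 360 s
Audio total: 384 + 256 = 640 kbps = 0.640 Mbps.
Total bitrate: 9.240 Mbps.
Per item: 9.240 Mbps × 360 s = 3,326 Mb = 415.8 MB.
Capacity: 12 TB = 96,000,000 Mb; 28860.03 items → 28860 complete.

28860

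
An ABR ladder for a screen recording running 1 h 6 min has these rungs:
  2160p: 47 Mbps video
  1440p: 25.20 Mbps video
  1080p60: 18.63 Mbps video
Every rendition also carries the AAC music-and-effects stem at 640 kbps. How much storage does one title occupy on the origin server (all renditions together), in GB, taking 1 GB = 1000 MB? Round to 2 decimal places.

1 h 6 min = 66 min = 3960 s
Audio: 640 kbps = 0.640 Mbps.
Sum of rendition bitrates: (47+0.640) + (25.20+0.640) + (18.63+0.640) = 92.750 Mbps.
× 3960 s = 367,290 Mb = 45,911 MB = 45.91 GB.

45.91 GB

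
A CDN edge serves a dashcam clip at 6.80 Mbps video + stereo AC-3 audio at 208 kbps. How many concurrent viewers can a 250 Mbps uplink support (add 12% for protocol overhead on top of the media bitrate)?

Audio: 208 kbps = 0.208 Mbps.
Per-viewer media rate: 7.008 Mbps.
On the wire with 12% overhead: 7.849 Mbps.
250 Mbps = 250.0 Mbps; 250.0 / 7.849 = 31.85 → 31 viewers.

31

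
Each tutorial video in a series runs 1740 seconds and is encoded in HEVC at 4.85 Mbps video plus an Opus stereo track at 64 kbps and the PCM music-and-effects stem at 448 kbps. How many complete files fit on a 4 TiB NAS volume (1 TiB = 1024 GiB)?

Audio total: 64 + 448 = 512 kbps = 0.512 Mbps.
Total bitrate: 5.362 Mbps.
Per item: 5.362 Mbps × 1740 s = 9,330 Mb = 1,166 MB.
Capacity: 4 TiB = 35,184,372 Mb; 3771.15 items → 3771 complete.

3771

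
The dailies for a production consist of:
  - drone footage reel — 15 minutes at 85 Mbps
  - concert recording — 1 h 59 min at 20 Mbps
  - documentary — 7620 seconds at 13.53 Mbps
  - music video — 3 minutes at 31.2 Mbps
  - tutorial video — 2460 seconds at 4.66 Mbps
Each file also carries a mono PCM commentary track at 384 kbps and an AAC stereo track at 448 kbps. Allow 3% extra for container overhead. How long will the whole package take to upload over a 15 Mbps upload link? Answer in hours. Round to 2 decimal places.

Audio total: 384 + 448 = 832 kbps = 0.832 Mbps.
drone footage reel: 85.832 Mbps × 900 s × 1.03 = 79566.3 Mb
concert recording: 20.832 Mbps × 7140 s × 1.03 = 153202.7 Mb
documentary: 14.362 Mbps × 7620 s × 1.03 = 112721.6 Mb
music video: 32.032 Mbps × 180 s × 1.03 = 5938.7 Mb
tutorial video: 5.492 Mbps × 2460 s × 1.03 = 13915.6 Mb
Total: 365344.9 Mb = 45668.1 MB.
At 15 Mbps: 365344.9 / 15 = 24356 s ≈ 6.77 hours.

6.77 hours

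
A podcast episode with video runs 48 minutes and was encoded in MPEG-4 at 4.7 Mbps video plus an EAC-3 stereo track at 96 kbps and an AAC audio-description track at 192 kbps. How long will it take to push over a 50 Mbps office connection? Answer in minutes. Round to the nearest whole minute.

48 min = 2880 s
Audio total: 96 + 192 = 288 kbps = 0.288 Mbps.
Total bitrate: 4.988 Mbps.
File: 4.988 Mbps × 2880 s = 14365.4 Mb.
At 50 Mbps: 14365.4 / 50 = 287.3 s ≈ 4.79 minutes.

5 minutes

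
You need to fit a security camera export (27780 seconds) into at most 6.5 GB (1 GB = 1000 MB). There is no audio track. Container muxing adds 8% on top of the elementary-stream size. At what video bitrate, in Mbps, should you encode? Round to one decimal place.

1.7 Mbps

Budget: 6.5 GB = 52000.0 Mb.
Stream payload after overhead: 52000.0 / 1.08 = 48148.1 Mb.
Total bitrate budget: 48148.1 Mb / 27780 s = 1.733 Mbps.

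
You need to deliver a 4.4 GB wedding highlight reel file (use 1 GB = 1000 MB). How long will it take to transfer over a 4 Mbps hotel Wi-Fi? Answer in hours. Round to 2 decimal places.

2.44 hours

File: 4.4 GB = 35200.0 Mb.
At 4 Mbps: 35200.0 / 4 = 8800.0 s ≈ 2.44 hours.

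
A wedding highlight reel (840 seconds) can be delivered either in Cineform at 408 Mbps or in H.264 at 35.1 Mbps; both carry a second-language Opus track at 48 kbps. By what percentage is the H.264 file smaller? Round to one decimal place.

Audio: 48 kbps = 0.048 Mbps.
Cineform: 408.048 Mbps × 840 s = 342760.3 Mb = 39.903 GiB.
H.264: 35.148 Mbps × 840 s = 29524.3 Mb = 3.437 GiB.
Reduction: (1 − 3.437/39.903) × 100 = 91.39%.

91.4%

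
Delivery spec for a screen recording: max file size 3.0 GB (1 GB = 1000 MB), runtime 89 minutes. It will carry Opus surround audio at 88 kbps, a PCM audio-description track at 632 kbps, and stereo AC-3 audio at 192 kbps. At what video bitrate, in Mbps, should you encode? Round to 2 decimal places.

Budget: 3.0 GB = 24000.0 Mb.
89 min = 5340 s
Total bitrate budget: 24000.0 Mb / 5340 s = 4.494 Mbps.
Audio total: 88 + 632 + 192 = 912 kbps = 0.912 Mbps.
Video: 4.494 − 0.912 = 3.582 Mbps.

3.58 Mbps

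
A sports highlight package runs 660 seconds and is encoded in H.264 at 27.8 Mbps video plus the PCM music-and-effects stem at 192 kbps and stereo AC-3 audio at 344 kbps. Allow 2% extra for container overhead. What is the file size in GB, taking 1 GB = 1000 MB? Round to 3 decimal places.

2.384 GB

Audio total: 192 + 344 = 536 kbps = 0.536 Mbps.
Total bitrate: 27.8 + 0.536 = 28.336 Mbps.
Stream data: 28.336 Mbps × 660 s = 18701.8 Mb.
With 2% container overhead: ×1.02.
19,076 Mb ÷ 8 = 2,384 MB → 2.384 GB.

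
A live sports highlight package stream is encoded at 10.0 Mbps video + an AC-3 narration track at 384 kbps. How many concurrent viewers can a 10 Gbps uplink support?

963

Audio: 384 kbps = 0.384 Mbps.
Per-viewer media rate: 10.384 Mbps.
10 Gbps = 10,000 Mbps; 10,000 / 10.384 = 963.02 → 963 viewers.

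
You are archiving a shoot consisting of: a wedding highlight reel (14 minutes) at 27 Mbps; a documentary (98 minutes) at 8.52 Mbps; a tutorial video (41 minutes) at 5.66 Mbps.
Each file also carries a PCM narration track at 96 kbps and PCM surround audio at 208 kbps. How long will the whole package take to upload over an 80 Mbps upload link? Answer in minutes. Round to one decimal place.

18.6 minutes

Audio total: 96 + 208 = 304 kbps = 0.304 Mbps.
wedding highlight reel: 27.304 Mbps × 840 s = 22935.4 Mb
documentary: 8.824 Mbps × 5880 s = 51885.1 Mb
tutorial video: 5.964 Mbps × 2460 s = 14671.4 Mb
Total: 89491.9 Mb = 11186.5 MB.
At 80 Mbps: 89491.9 / 80 = 1119 s ≈ 18.6 minutes.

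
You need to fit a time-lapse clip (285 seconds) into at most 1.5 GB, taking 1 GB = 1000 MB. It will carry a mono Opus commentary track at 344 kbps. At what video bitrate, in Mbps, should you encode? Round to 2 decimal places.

41.76 Mbps

Budget: 1.5 GB = 12000.0 Mb.
Total bitrate budget: 12000.0 Mb / 285 s = 42.105 Mbps.
Audio: 344 kbps = 0.344 Mbps.
Video: 42.105 − 0.344 = 41.761 Mbps.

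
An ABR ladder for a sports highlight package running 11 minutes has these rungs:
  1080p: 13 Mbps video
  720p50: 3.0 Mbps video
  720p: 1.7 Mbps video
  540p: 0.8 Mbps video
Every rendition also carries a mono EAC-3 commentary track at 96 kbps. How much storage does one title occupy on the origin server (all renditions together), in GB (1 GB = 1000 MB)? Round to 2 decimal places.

11 min = 660 s
Audio: 96 kbps = 0.096 Mbps.
Sum of rendition bitrates: (13+0.096) + (3.0+0.096) + (1.7+0.096) + (0.8+0.096) = 18.884 Mbps.
× 660 s = 12,463 Mb = 1,558 MB = 1.558 GB.

1.56 GB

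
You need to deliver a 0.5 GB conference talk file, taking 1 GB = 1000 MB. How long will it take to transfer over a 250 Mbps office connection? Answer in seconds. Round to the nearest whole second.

File: 0.5 GB = 4000.0 Mb.
At 250 Mbps: 4000.0 / 250 = 16.0 s ≈ 16 seconds.

16 seconds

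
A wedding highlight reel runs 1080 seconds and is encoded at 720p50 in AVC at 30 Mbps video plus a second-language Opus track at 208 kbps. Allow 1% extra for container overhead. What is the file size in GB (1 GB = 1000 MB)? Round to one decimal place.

4.1 GB

Audio: 208 kbps = 0.208 Mbps.
Total bitrate: 30 + 0.208 = 30.208 Mbps.
Stream data: 30.208 Mbps × 1080 s = 32624.6 Mb.
With 1% container overhead: ×1.01.
32,951 Mb ÷ 8 = 4,119 MB → 4.119 GB.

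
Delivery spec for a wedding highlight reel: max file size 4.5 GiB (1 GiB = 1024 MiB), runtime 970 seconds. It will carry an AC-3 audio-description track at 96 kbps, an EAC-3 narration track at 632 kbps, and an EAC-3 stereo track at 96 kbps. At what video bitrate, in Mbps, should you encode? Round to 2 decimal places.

39.03 Mbps

Budget: 4.5 GiB = 38654.7 Mb.
Total bitrate budget: 38654.7 Mb / 970 s = 39.850 Mbps.
Audio total: 96 + 632 + 96 = 824 kbps = 0.824 Mbps.
Video: 39.850 − 0.824 = 39.026 Mbps.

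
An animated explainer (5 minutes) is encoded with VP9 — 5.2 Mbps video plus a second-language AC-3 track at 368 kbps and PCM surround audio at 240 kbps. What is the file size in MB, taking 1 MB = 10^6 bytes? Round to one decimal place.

5 min = 300 s
Audio total: 368 + 240 = 608 kbps = 0.608 Mbps.
Total bitrate: 5.2 + 0.608 = 5.808 Mbps.
Stream data: 5.808 Mbps × 300 s = 1742.4 Mb.
1,742 Mb ÷ 8 = 217.8 MB → 217.8 MB.

217.8 MB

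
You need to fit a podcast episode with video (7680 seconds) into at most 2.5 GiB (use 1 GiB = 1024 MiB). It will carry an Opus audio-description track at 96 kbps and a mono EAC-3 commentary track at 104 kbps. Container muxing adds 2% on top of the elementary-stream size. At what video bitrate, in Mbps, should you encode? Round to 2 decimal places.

2.54 Mbps

Budget: 2.5 GiB = 21474.8 Mb.
Stream payload after overhead: 21474.8 / 1.02 = 21053.8 Mb.
Total bitrate budget: 21053.8 Mb / 7680 s = 2.741 Mbps.
Audio total: 96 + 104 = 200 kbps = 0.200 Mbps.
Video: 2.741 − 0.200 = 2.541 Mbps.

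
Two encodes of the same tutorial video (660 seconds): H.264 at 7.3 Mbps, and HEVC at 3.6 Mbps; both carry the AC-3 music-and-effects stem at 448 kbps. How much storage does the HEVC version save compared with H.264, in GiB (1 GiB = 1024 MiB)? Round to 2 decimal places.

0.28 GiB

Audio: 448 kbps = 0.448 Mbps.
H.264: 7.748 Mbps × 660 s = 5113.7 Mb = 0.595 GiB.
HEVC: 4.048 Mbps × 660 s = 2671.7 Mb = 0.311 GiB.
Saving: 0.595 − 0.311 = 0.284 GiB.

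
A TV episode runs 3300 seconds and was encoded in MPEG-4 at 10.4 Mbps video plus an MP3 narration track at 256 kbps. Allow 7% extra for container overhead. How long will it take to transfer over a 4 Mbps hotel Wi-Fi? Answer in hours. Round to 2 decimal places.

Audio: 256 kbps = 0.256 Mbps.
Total bitrate: 10.656 Mbps.
File: 10.656 Mbps × 3300 s = 35164.8 Mb.
With 7% container overhead: ×1.07. → 37626.3 Mb.
At 4 Mbps: 37626.3 / 4 = 9406.6 s ≈ 2.61 hours.

2.61 hours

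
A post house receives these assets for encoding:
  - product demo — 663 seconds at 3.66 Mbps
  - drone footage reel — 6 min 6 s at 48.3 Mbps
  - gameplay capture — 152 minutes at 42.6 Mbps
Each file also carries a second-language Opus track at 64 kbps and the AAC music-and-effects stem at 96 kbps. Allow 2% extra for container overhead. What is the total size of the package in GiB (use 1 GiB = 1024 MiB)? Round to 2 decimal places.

Audio total: 64 + 96 = 160 kbps = 0.160 Mbps.
product demo: 3.820 Mbps × 663 s × 1.02 = 2583.3 Mb
drone footage reel: 48.460 Mbps × 366 s × 1.02 = 18091.1 Mb
gameplay capture: 42.760 Mbps × 9120 s × 1.02 = 397770.6 Mb
Total: 418445.0 Mb = 52305.6 MB.
= 48.71 GiB.

48.71 GiB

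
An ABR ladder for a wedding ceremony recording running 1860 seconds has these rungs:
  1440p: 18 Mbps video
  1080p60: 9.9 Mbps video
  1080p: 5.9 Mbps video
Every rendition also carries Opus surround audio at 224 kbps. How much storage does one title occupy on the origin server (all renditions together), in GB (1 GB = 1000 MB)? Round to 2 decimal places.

8.01 GB

Audio: 224 kbps = 0.224 Mbps.
Sum of rendition bitrates: (18+0.224) + (9.9+0.224) + (5.9+0.224) = 34.472 Mbps.
× 1860 s = 64,118 Mb = 8,015 MB = 8.015 GB.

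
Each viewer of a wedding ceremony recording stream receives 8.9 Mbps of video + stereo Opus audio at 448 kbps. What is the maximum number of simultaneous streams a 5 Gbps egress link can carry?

Audio: 448 kbps = 0.448 Mbps.
Per-viewer media rate: 9.348 Mbps.
5 Gbps = 5,000 Mbps; 5,000 / 9.348 = 534.87 → 534 viewers.

534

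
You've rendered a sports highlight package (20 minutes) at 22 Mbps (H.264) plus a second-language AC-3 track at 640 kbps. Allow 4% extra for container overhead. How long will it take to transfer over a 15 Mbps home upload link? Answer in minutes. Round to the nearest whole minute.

20 min = 1200 s
Audio: 640 kbps = 0.640 Mbps.
Total bitrate: 22.640 Mbps.
File: 22.640 Mbps × 1200 s = 27168.0 Mb.
With 4% container overhead: ×1.04. → 28254.7 Mb.
At 15 Mbps: 28254.7 / 15 = 1883.6 s ≈ 31.4 minutes.

31 minutes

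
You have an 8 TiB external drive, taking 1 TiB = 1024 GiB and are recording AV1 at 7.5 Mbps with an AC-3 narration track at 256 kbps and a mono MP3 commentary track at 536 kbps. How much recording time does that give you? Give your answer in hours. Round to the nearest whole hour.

Audio total: 256 + 536 = 792 kbps = 0.792 Mbps.
Total bitrate: 7.5 + 0.792 = 8.292 Mbps.
Capacity: 8 TiB = 70,368,744 Mb.
Recording time: 70,368,744 / 8.292 = 8,486,342 s ≈ 2,357 hours.

2357 hours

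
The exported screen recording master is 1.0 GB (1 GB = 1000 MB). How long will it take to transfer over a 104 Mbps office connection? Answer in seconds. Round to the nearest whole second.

File: 1.0 GB = 8000.0 Mb.
At 104 Mbps: 8000.0 / 104 = 76.9 s ≈ 76.9 seconds.

77 seconds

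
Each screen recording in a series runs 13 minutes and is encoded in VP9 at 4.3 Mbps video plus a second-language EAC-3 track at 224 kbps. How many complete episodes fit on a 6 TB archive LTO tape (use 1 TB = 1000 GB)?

13 min = 780 s
Audio: 224 kbps = 0.224 Mbps.
Total bitrate: 4.524 Mbps.
Per item: 4.524 Mbps × 780 s = 3,529 Mb = 441.1 MB.
Capacity: 6 TB = 48,000,000 Mb; 13602.67 items → 13602 complete.

13602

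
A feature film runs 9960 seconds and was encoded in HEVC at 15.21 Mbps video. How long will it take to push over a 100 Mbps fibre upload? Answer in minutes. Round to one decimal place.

File: 15.210 Mbps × 9960 s = 151491.6 Mb.
At 100 Mbps: 151491.6 / 100 = 1514.9 s ≈ 25.2 minutes.

25.2 minutes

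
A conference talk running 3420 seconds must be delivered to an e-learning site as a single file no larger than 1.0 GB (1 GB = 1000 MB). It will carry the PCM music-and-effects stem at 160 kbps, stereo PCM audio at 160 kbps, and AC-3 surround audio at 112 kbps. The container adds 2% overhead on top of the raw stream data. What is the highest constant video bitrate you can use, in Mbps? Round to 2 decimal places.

Budget: 1.0 GB = 8000.0 Mb.
Stream payload after overhead: 8000.0 / 1.02 = 7843.1 Mb.
Total bitrate budget: 7843.1 Mb / 3420 s = 2.293 Mbps.
Audio total: 160 + 160 + 112 = 432 kbps = 0.432 Mbps.
Video: 2.293 − 0.432 = 1.861 Mbps.

1.86 Mbps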